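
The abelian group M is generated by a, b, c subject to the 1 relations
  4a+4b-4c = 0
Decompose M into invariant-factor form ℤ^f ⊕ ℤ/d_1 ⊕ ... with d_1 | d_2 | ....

rank_ℚ(R)=1; free=3−1=2
SNF(R) diag = [4] → torsion [4]

Answer: M ≅ ℤ^2 ⊕ ℤ/4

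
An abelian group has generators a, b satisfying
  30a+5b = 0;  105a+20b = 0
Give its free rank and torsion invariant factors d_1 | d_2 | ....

rank_ℚ(R)=2; free=2−2=0
SNF(R) diag = [5, 15] → torsion [5, 15]

Answer: M ≅ ℤ/5 ⊕ ℤ/15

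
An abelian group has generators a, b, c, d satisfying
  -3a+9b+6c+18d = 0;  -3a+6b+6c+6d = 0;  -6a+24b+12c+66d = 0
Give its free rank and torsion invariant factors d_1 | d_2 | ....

rank_ℚ(R)=3; free=4−3=1
SNF(R) diag = [3, 3, 6] → torsion [3, 3, 6]

Answer: M ≅ ℤ^1 ⊕ ℤ/3 ⊕ ℤ/3 ⊕ ℤ/6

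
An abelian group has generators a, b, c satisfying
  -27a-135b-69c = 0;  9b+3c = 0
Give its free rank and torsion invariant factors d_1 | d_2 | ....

Answer: M ≅ ℤ^1 ⊕ ℤ/3 ⊕ ℤ/9

Derivation:
rank_ℚ(R)=2; free=3−2=1
SNF(R) diag = [3, 9] → torsion [3, 9]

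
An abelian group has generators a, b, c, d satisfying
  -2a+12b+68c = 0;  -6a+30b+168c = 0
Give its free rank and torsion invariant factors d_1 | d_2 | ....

rank_ℚ(R)=2; free=4−2=2
SNF(R) diag = [2, 6] → torsion [2, 6]

Answer: M ≅ ℤ^2 ⊕ ℤ/2 ⊕ ℤ/6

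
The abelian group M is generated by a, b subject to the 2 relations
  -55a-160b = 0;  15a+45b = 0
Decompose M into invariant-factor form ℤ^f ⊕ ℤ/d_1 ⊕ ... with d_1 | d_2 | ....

rank_ℚ(R)=2; free=2−2=0
SNF(R) diag = [5, 15] → torsion [5, 15]

Answer: M ≅ ℤ/5 ⊕ ℤ/15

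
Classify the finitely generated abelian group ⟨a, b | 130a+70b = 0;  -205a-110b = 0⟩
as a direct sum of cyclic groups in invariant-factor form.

rank_ℚ(R)=2; free=2−2=0
SNF(R) diag = [5, 10] → torsion [5, 10]

Answer: M ≅ ℤ/5 ⊕ ℤ/10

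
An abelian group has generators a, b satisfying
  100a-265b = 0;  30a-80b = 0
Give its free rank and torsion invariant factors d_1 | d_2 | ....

Answer: M ≅ ℤ/5 ⊕ ℤ/10

Derivation:
rank_ℚ(R)=2; free=2−2=0
SNF(R) diag = [5, 10] → torsion [5, 10]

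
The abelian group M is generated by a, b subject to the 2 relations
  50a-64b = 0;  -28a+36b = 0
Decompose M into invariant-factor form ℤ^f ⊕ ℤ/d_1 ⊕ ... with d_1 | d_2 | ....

Answer: M ≅ ℤ/2 ⊕ ℤ/4

Derivation:
rank_ℚ(R)=2; free=2−2=0
SNF(R) diag = [2, 4] → torsion [2, 4]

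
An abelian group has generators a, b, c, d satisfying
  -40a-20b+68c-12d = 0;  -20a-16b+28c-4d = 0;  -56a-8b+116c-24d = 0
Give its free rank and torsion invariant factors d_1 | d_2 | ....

rank_ℚ(R)=3; free=4−3=1
SNF(R) diag = [4, 4, 4] → torsion [4, 4, 4]

Answer: M ≅ ℤ^1 ⊕ ℤ/4 ⊕ ℤ/4 ⊕ ℤ/4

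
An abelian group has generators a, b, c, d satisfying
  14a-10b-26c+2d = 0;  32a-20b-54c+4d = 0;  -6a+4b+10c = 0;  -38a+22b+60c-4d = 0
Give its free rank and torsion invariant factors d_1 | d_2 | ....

Answer: M ≅ ℤ/2 ⊕ ℤ/2 ⊕ ℤ/2 ⊕ ℤ/2

Derivation:
rank_ℚ(R)=4; free=4−4=0
SNF(R) diag = [2, 2, 2, 2] → torsion [2, 2, 2, 2]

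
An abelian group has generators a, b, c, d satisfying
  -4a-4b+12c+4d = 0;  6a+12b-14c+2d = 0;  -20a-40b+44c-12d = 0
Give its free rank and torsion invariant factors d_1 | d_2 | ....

Answer: M ≅ ℤ^1 ⊕ ℤ/2 ⊕ ℤ/4 ⊕ ℤ/8

Derivation:
rank_ℚ(R)=3; free=4−3=1
SNF(R) diag = [2, 4, 8] → torsion [2, 4, 8]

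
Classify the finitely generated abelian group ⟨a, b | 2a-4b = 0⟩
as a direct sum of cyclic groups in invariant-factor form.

Answer: M ≅ ℤ^1 ⊕ ℤ/2

Derivation:
rank_ℚ(R)=1; free=2−1=1
SNF(R) diag = [2] → torsion [2]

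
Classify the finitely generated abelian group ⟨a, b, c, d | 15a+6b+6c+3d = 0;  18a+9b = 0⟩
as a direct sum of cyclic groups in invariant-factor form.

rank_ℚ(R)=2; free=4−2=2
SNF(R) diag = [3, 9] → torsion [3, 9]

Answer: M ≅ ℤ^2 ⊕ ℤ/3 ⊕ ℤ/9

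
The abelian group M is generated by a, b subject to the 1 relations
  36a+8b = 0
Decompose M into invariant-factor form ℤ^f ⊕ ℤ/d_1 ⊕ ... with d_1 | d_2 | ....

Answer: M ≅ ℤ^1 ⊕ ℤ/4

Derivation:
rank_ℚ(R)=1; free=2−1=1
SNF(R) diag = [4] → torsion [4]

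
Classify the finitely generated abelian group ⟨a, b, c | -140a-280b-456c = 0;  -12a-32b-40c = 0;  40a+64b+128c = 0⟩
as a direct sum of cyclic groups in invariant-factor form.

Answer: M ≅ ℤ/4 ⊕ ℤ/8 ⊕ ℤ/16

Derivation:
rank_ℚ(R)=3; free=3−3=0
SNF(R) diag = [4, 8, 16] → torsion [4, 8, 16]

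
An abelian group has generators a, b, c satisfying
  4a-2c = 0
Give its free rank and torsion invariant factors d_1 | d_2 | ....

Answer: M ≅ ℤ^2 ⊕ ℤ/2

Derivation:
rank_ℚ(R)=1; free=3−1=2
SNF(R) diag = [2] → torsion [2]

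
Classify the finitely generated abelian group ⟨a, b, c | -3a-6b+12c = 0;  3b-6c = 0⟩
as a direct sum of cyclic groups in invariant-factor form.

rank_ℚ(R)=2; free=3−2=1
SNF(R) diag = [3, 3] → torsion [3, 3]

Answer: M ≅ ℤ^1 ⊕ ℤ/3 ⊕ ℤ/3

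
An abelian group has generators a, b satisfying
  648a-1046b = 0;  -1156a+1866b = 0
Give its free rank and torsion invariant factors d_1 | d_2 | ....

rank_ℚ(R)=2; free=2−2=0
SNF(R) diag = [2, 4] → torsion [2, 4]

Answer: M ≅ ℤ/2 ⊕ ℤ/4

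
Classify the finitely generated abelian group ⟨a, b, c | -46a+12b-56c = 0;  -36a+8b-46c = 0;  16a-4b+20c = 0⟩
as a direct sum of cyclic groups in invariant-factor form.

rank_ℚ(R)=3; free=3−3=0
SNF(R) diag = [2, 2, 4] → torsion [2, 2, 4]

Answer: M ≅ ℤ/2 ⊕ ℤ/2 ⊕ ℤ/4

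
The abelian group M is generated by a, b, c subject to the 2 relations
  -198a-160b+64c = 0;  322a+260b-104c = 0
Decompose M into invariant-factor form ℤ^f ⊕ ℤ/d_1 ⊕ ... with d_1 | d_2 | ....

rank_ℚ(R)=2; free=3−2=1
SNF(R) diag = [2, 4] → torsion [2, 4]

Answer: M ≅ ℤ^1 ⊕ ℤ/2 ⊕ ℤ/4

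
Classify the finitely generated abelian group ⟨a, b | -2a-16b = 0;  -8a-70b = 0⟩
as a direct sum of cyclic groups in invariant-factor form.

rank_ℚ(R)=2; free=2−2=0
SNF(R) diag = [2, 6] → torsion [2, 6]

Answer: M ≅ ℤ/2 ⊕ ℤ/6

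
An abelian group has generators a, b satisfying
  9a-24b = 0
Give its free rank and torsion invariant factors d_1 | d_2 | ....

Answer: M ≅ ℤ^1 ⊕ ℤ/3

Derivation:
rank_ℚ(R)=1; free=2−1=1
SNF(R) diag = [3] → torsion [3]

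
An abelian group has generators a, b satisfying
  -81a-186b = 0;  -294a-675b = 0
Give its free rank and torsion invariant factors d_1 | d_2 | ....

rank_ℚ(R)=2; free=2−2=0
SNF(R) diag = [3, 3] → torsion [3, 3]

Answer: M ≅ ℤ/3 ⊕ ℤ/3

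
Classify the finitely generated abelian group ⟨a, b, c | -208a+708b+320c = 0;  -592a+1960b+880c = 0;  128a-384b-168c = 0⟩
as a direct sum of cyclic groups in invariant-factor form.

rank_ℚ(R)=3; free=3−3=0
SNF(R) diag = [4, 8, 16] → torsion [4, 8, 16]

Answer: M ≅ ℤ/4 ⊕ ℤ/8 ⊕ ℤ/16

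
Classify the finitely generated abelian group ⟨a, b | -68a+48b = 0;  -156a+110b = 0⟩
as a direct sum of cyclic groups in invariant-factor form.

rank_ℚ(R)=2; free=2−2=0
SNF(R) diag = [2, 4] → torsion [2, 4]

Answer: M ≅ ℤ/2 ⊕ ℤ/4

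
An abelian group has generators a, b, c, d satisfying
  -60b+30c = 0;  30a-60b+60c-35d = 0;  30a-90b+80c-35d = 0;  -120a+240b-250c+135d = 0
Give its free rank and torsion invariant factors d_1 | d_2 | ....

rank_ℚ(R)=4; free=4−4=0
SNF(R) diag = [5, 10, 30, 30] → torsion [5, 10, 30, 30]

Answer: M ≅ ℤ/5 ⊕ ℤ/10 ⊕ ℤ/30 ⊕ ℤ/30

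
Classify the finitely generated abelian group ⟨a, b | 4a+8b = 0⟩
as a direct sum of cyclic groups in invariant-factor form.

rank_ℚ(R)=1; free=2−1=1
SNF(R) diag = [4] → torsion [4]

Answer: M ≅ ℤ^1 ⊕ ℤ/4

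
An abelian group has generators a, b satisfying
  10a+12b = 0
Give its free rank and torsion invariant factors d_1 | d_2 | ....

Answer: M ≅ ℤ^1 ⊕ ℤ/2

Derivation:
rank_ℚ(R)=1; free=2−1=1
SNF(R) diag = [2] → torsion [2]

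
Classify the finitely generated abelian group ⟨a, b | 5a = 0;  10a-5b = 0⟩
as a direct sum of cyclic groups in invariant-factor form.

Answer: M ≅ ℤ/5 ⊕ ℤ/5

Derivation:
rank_ℚ(R)=2; free=2−2=0
SNF(R) diag = [5, 5] → torsion [5, 5]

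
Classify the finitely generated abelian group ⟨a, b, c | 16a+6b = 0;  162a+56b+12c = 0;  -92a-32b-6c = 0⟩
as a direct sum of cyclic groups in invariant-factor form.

Answer: M ≅ ℤ/2 ⊕ ℤ/2 ⊕ ℤ/6

Derivation:
rank_ℚ(R)=3; free=3−3=0
SNF(R) diag = [2, 2, 6] → torsion [2, 2, 6]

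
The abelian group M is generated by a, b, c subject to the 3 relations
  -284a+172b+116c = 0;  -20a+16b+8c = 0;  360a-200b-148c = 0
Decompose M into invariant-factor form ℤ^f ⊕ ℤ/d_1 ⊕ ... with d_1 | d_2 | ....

rank_ℚ(R)=3; free=3−3=0
SNF(R) diag = [4, 4, 12] → torsion [4, 4, 12]

Answer: M ≅ ℤ/4 ⊕ ℤ/4 ⊕ ℤ/12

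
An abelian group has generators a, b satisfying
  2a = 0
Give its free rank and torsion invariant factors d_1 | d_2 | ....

Answer: M ≅ ℤ^1 ⊕ ℤ/2

Derivation:
rank_ℚ(R)=1; free=2−1=1
SNF(R) diag = [2] → torsion [2]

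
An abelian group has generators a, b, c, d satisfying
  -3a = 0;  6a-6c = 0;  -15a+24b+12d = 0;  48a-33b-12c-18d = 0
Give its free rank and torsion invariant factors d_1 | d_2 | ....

Answer: M ≅ ℤ/3 ⊕ ℤ/3 ⊕ ℤ/6 ⊕ ℤ/12

Derivation:
rank_ℚ(R)=4; free=4−4=0
SNF(R) diag = [3, 3, 6, 12] → torsion [3, 3, 6, 12]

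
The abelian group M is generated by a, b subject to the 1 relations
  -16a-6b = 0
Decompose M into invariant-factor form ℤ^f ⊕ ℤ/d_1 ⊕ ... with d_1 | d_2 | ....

rank_ℚ(R)=1; free=2−1=1
SNF(R) diag = [2] → torsion [2]

Answer: M ≅ ℤ^1 ⊕ ℤ/2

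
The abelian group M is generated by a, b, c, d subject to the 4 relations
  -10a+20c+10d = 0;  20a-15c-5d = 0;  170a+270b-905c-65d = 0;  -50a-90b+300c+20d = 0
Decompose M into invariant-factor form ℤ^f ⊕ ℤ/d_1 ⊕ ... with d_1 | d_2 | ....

rank_ℚ(R)=4; free=4−4=0
SNF(R) diag = [5, 10, 30, 90] → torsion [5, 10, 30, 90]

Answer: M ≅ ℤ/5 ⊕ ℤ/10 ⊕ ℤ/30 ⊕ ℤ/90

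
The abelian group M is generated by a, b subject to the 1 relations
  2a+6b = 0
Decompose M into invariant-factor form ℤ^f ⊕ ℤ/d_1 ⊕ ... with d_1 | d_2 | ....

rank_ℚ(R)=1; free=2−1=1
SNF(R) diag = [2] → torsion [2]

Answer: M ≅ ℤ^1 ⊕ ℤ/2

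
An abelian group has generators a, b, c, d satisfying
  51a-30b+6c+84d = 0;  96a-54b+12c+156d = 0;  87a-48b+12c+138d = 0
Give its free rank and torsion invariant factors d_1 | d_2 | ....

rank_ℚ(R)=3; free=4−3=1
SNF(R) diag = [3, 6, 6] → torsion [3, 6, 6]

Answer: M ≅ ℤ^1 ⊕ ℤ/3 ⊕ ℤ/6 ⊕ ℤ/6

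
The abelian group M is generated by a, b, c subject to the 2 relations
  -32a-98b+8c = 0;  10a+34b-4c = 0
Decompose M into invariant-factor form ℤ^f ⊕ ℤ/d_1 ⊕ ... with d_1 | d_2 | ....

Answer: M ≅ ℤ^1 ⊕ ℤ/2 ⊕ ℤ/6

Derivation:
rank_ℚ(R)=2; free=3−2=1
SNF(R) diag = [2, 6] → torsion [2, 6]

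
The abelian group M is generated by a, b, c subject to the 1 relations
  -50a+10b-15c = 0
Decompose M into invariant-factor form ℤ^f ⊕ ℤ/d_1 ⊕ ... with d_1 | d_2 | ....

rank_ℚ(R)=1; free=3−1=2
SNF(R) diag = [5] → torsion [5]

Answer: M ≅ ℤ^2 ⊕ ℤ/5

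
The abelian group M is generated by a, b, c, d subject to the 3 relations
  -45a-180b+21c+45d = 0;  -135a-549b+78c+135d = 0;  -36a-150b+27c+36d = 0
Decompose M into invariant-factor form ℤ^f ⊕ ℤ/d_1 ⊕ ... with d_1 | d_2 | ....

Answer: M ≅ ℤ^1 ⊕ ℤ/3 ⊕ ℤ/3 ⊕ ℤ/9

Derivation:
rank_ℚ(R)=3; free=4−3=1
SNF(R) diag = [3, 3, 9] → torsion [3, 3, 9]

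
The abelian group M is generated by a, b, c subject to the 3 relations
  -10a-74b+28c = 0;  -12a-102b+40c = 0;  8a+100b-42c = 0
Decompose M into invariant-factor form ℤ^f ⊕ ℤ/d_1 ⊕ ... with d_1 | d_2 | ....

rank_ℚ(R)=3; free=3−3=0
SNF(R) diag = [2, 2, 6] → torsion [2, 2, 6]

Answer: M ≅ ℤ/2 ⊕ ℤ/2 ⊕ ℤ/6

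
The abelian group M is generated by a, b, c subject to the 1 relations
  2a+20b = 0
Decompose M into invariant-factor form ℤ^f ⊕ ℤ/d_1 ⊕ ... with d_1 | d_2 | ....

Answer: M ≅ ℤ^2 ⊕ ℤ/2

Derivation:
rank_ℚ(R)=1; free=3−1=2
SNF(R) diag = [2] → torsion [2]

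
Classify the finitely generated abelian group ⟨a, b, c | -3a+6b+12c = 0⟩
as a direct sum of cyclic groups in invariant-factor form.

rank_ℚ(R)=1; free=3−1=2
SNF(R) diag = [3] → torsion [3]

Answer: M ≅ ℤ^2 ⊕ ℤ/3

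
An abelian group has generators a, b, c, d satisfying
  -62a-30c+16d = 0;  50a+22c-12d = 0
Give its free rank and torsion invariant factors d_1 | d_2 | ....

Answer: M ≅ ℤ^2 ⊕ ℤ/2 ⊕ ℤ/4

Derivation:
rank_ℚ(R)=2; free=4−2=2
SNF(R) diag = [2, 4] → torsion [2, 4]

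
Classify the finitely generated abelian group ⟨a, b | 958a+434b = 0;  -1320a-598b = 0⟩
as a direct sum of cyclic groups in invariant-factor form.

rank_ℚ(R)=2; free=2−2=0
SNF(R) diag = [2, 2] → torsion [2, 2]

Answer: M ≅ ℤ/2 ⊕ ℤ/2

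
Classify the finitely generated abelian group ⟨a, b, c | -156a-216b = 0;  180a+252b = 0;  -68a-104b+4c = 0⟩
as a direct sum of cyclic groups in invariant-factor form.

Answer: M ≅ ℤ/4 ⊕ ℤ/12 ⊕ ℤ/36

Derivation:
rank_ℚ(R)=3; free=3−3=0
SNF(R) diag = [4, 12, 36] → torsion [4, 12, 36]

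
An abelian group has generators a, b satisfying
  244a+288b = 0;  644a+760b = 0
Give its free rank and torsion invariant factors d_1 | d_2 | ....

rank_ℚ(R)=2; free=2−2=0
SNF(R) diag = [4, 8] → torsion [4, 8]

Answer: M ≅ ℤ/4 ⊕ ℤ/8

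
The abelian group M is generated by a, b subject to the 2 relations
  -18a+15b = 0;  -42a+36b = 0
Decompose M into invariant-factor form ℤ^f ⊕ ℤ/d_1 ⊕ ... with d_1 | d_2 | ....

rank_ℚ(R)=2; free=2−2=0
SNF(R) diag = [3, 6] → torsion [3, 6]

Answer: M ≅ ℤ/3 ⊕ ℤ/6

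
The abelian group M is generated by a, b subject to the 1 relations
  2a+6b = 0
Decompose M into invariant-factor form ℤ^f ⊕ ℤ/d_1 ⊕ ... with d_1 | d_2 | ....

Answer: M ≅ ℤ^1 ⊕ ℤ/2

Derivation:
rank_ℚ(R)=1; free=2−1=1
SNF(R) diag = [2] → torsion [2]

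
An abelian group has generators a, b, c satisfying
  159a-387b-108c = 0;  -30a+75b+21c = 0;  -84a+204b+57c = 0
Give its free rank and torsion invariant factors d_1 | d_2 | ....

Answer: M ≅ ℤ/3 ⊕ ℤ/3 ⊕ ℤ/3

Derivation:
rank_ℚ(R)=3; free=3−3=0
SNF(R) diag = [3, 3, 3] → torsion [3, 3, 3]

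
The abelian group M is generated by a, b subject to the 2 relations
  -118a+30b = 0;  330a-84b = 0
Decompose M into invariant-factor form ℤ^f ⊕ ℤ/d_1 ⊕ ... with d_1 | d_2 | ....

Answer: M ≅ ℤ/2 ⊕ ℤ/6

Derivation:
rank_ℚ(R)=2; free=2−2=0
SNF(R) diag = [2, 6] → torsion [2, 6]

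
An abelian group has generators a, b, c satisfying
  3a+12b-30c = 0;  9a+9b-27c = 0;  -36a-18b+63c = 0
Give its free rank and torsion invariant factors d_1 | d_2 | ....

Answer: M ≅ ℤ/3 ⊕ ℤ/9 ⊕ ℤ/9

Derivation:
rank_ℚ(R)=3; free=3−3=0
SNF(R) diag = [3, 9, 9] → torsion [3, 9, 9]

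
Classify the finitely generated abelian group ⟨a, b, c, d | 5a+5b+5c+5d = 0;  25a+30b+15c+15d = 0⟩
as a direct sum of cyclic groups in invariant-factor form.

Answer: M ≅ ℤ^2 ⊕ ℤ/5 ⊕ ℤ/5

Derivation:
rank_ℚ(R)=2; free=4−2=2
SNF(R) diag = [5, 5] → torsion [5, 5]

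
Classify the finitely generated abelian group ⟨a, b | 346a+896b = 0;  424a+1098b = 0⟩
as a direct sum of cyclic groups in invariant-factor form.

rank_ℚ(R)=2; free=2−2=0
SNF(R) diag = [2, 2] → torsion [2, 2]

Answer: M ≅ ℤ/2 ⊕ ℤ/2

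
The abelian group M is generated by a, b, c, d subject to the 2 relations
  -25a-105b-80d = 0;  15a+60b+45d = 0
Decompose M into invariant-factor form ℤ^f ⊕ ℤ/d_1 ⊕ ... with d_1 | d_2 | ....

Answer: M ≅ ℤ^2 ⊕ ℤ/5 ⊕ ℤ/15

Derivation:
rank_ℚ(R)=2; free=4−2=2
SNF(R) diag = [5, 15] → torsion [5, 15]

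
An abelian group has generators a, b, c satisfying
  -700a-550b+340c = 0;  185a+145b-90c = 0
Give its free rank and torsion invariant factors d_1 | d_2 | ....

rank_ℚ(R)=2; free=3−2=1
SNF(R) diag = [5, 10] → torsion [5, 10]

Answer: M ≅ ℤ^1 ⊕ ℤ/5 ⊕ ℤ/10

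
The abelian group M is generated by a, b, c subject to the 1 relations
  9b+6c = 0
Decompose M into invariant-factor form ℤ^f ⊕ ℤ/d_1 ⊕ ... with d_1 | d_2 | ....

Answer: M ≅ ℤ^2 ⊕ ℤ/3

Derivation:
rank_ℚ(R)=1; free=3−1=2
SNF(R) diag = [3] → torsion [3]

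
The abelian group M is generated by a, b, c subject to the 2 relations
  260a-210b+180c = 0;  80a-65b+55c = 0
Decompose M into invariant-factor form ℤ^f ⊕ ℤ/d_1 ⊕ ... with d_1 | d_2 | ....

Answer: M ≅ ℤ^1 ⊕ ℤ/5 ⊕ ℤ/10

Derivation:
rank_ℚ(R)=2; free=3−2=1
SNF(R) diag = [5, 10] → torsion [5, 10]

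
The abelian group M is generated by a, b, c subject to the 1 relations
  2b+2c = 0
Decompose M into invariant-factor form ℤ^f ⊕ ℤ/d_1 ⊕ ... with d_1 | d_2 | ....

Answer: M ≅ ℤ^2 ⊕ ℤ/2

Derivation:
rank_ℚ(R)=1; free=3−1=2
SNF(R) diag = [2] → torsion [2]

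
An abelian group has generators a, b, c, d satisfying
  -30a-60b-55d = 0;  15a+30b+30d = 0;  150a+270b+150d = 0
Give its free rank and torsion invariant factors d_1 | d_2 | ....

Answer: M ≅ ℤ^1 ⊕ ℤ/5 ⊕ ℤ/15 ⊕ ℤ/30

Derivation:
rank_ℚ(R)=3; free=4−3=1
SNF(R) diag = [5, 15, 30] → torsion [5, 15, 30]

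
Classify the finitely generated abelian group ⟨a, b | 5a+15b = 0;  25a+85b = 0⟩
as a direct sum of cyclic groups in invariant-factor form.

Answer: M ≅ ℤ/5 ⊕ ℤ/10

Derivation:
rank_ℚ(R)=2; free=2−2=0
SNF(R) diag = [5, 10] → torsion [5, 10]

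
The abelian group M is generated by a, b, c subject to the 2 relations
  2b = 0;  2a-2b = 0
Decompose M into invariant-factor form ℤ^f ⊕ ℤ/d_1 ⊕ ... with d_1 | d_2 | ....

Answer: M ≅ ℤ^1 ⊕ ℤ/2 ⊕ ℤ/2

Derivation:
rank_ℚ(R)=2; free=3−2=1
SNF(R) diag = [2, 2] → torsion [2, 2]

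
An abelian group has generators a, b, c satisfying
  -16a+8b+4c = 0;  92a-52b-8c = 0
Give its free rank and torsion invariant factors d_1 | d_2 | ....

rank_ℚ(R)=2; free=3−2=1
SNF(R) diag = [4, 12] → torsion [4, 12]

Answer: M ≅ ℤ^1 ⊕ ℤ/4 ⊕ ℤ/12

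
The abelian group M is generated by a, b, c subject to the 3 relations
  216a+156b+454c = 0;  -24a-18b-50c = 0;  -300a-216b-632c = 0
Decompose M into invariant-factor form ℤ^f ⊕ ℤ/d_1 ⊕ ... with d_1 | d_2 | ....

rank_ℚ(R)=3; free=3−3=0
SNF(R) diag = [2, 6, 12] → torsion [2, 6, 12]

Answer: M ≅ ℤ/2 ⊕ ℤ/6 ⊕ ℤ/12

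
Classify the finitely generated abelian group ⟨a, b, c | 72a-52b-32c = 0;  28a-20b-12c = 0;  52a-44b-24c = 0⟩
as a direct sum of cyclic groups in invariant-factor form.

Answer: M ≅ ℤ/4 ⊕ ℤ/4 ⊕ ℤ/12

Derivation:
rank_ℚ(R)=3; free=3−3=0
SNF(R) diag = [4, 4, 12] → torsion [4, 4, 12]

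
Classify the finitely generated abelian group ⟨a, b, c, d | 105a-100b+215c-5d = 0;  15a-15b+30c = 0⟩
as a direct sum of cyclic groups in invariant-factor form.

Answer: M ≅ ℤ^2 ⊕ ℤ/5 ⊕ ℤ/15

Derivation:
rank_ℚ(R)=2; free=4−2=2
SNF(R) diag = [5, 15] → torsion [5, 15]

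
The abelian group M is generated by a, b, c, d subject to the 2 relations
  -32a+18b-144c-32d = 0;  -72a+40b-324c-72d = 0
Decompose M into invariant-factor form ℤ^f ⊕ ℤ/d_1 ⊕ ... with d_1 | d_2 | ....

rank_ℚ(R)=2; free=4−2=2
SNF(R) diag = [2, 4] → torsion [2, 4]

Answer: M ≅ ℤ^2 ⊕ ℤ/2 ⊕ ℤ/4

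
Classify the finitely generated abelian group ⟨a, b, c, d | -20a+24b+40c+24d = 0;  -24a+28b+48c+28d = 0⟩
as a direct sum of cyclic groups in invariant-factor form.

rank_ℚ(R)=2; free=4−2=2
SNF(R) diag = [4, 4] → torsion [4, 4]

Answer: M ≅ ℤ^2 ⊕ ℤ/4 ⊕ ℤ/4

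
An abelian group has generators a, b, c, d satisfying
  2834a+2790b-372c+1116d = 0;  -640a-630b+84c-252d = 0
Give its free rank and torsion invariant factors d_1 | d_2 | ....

Answer: M ≅ ℤ^2 ⊕ ℤ/2 ⊕ ℤ/6

Derivation:
rank_ℚ(R)=2; free=4−2=2
SNF(R) diag = [2, 6] → torsion [2, 6]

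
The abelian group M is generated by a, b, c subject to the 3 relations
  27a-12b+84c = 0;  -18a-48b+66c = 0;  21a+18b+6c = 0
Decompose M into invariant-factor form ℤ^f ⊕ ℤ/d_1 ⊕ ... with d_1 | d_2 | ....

Answer: M ≅ ℤ/3 ⊕ ℤ/6 ⊕ ℤ/18

Derivation:
rank_ℚ(R)=3; free=3−3=0
SNF(R) diag = [3, 6, 18] → torsion [3, 6, 18]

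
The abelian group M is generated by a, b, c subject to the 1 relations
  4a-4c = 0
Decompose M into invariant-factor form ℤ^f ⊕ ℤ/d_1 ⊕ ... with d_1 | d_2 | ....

rank_ℚ(R)=1; free=3−1=2
SNF(R) diag = [4] → torsion [4]

Answer: M ≅ ℤ^2 ⊕ ℤ/4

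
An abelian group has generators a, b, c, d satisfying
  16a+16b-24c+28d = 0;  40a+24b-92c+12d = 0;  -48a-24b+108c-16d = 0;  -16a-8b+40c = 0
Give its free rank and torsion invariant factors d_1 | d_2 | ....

Answer: M ≅ ℤ/4 ⊕ ℤ/4 ⊕ ℤ/8 ⊕ ℤ/24

Derivation:
rank_ℚ(R)=4; free=4−4=0
SNF(R) diag = [4, 4, 8, 24] → torsion [4, 4, 8, 24]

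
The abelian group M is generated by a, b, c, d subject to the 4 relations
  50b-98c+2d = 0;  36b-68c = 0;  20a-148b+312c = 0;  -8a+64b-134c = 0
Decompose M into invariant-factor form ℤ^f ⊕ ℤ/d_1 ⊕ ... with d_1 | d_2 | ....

rank_ℚ(R)=4; free=4−4=0
SNF(R) diag = [2, 2, 4, 12] → torsion [2, 2, 4, 12]

Answer: M ≅ ℤ/2 ⊕ ℤ/2 ⊕ ℤ/4 ⊕ ℤ/12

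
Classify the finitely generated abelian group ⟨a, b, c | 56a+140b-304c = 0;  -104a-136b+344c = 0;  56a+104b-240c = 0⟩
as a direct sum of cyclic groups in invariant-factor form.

Answer: M ≅ ℤ/4 ⊕ ℤ/8 ⊕ ℤ/8

Derivation:
rank_ℚ(R)=3; free=3−3=0
SNF(R) diag = [4, 8, 8] → torsion [4, 8, 8]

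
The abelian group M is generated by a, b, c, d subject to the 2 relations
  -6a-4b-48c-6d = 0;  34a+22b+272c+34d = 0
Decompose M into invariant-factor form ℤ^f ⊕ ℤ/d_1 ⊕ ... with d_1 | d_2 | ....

Answer: M ≅ ℤ^2 ⊕ ℤ/2 ⊕ ℤ/2

Derivation:
rank_ℚ(R)=2; free=4−2=2
SNF(R) diag = [2, 2] → torsion [2, 2]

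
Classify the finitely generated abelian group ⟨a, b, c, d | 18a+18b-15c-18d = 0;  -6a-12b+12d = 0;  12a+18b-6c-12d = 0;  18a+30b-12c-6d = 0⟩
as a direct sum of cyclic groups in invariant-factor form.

rank_ℚ(R)=4; free=4−4=0
SNF(R) diag = [3, 6, 6, 18] → torsion [3, 6, 6, 18]

Answer: M ≅ ℤ/3 ⊕ ℤ/6 ⊕ ℤ/6 ⊕ ℤ/18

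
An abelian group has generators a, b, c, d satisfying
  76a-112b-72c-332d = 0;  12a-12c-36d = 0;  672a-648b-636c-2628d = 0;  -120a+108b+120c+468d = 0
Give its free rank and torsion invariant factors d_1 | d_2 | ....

Answer: M ≅ ℤ/4 ⊕ ℤ/12 ⊕ ℤ/36 ⊕ ℤ/108

Derivation:
rank_ℚ(R)=4; free=4−4=0
SNF(R) diag = [4, 12, 36, 108] → torsion [4, 12, 36, 108]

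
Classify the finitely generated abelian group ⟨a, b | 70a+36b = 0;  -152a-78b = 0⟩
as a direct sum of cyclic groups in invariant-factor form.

Answer: M ≅ ℤ/2 ⊕ ℤ/6

Derivation:
rank_ℚ(R)=2; free=2−2=0
SNF(R) diag = [2, 6] → torsion [2, 6]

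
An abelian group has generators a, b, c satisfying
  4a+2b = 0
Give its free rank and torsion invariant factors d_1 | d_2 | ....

Answer: M ≅ ℤ^2 ⊕ ℤ/2

Derivation:
rank_ℚ(R)=1; free=3−1=2
SNF(R) diag = [2] → torsion [2]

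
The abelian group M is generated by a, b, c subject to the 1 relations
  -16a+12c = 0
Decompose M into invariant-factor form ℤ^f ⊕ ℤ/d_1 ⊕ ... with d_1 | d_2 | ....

rank_ℚ(R)=1; free=3−1=2
SNF(R) diag = [4] → torsion [4]

Answer: M ≅ ℤ^2 ⊕ ℤ/4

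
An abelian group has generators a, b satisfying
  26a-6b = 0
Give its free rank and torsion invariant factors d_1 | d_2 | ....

rank_ℚ(R)=1; free=2−1=1
SNF(R) diag = [2] → torsion [2]

Answer: M ≅ ℤ^1 ⊕ ℤ/2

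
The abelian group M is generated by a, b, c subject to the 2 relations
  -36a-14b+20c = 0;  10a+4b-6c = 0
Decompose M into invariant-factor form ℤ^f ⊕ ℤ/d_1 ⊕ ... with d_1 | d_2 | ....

Answer: M ≅ ℤ^1 ⊕ ℤ/2 ⊕ ℤ/2

Derivation:
rank_ℚ(R)=2; free=3−2=1
SNF(R) diag = [2, 2] → torsion [2, 2]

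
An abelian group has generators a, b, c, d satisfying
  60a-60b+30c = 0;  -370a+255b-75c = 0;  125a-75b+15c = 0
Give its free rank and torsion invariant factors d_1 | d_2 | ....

rank_ℚ(R)=3; free=4−3=1
SNF(R) diag = [5, 15, 30] → torsion [5, 15, 30]

Answer: M ≅ ℤ^1 ⊕ ℤ/5 ⊕ ℤ/15 ⊕ ℤ/30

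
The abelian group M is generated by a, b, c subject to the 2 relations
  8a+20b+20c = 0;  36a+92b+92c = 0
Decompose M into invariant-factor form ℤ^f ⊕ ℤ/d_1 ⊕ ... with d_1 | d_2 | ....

Answer: M ≅ ℤ^1 ⊕ ℤ/4 ⊕ ℤ/4

Derivation:
rank_ℚ(R)=2; free=3−2=1
SNF(R) diag = [4, 4] → torsion [4, 4]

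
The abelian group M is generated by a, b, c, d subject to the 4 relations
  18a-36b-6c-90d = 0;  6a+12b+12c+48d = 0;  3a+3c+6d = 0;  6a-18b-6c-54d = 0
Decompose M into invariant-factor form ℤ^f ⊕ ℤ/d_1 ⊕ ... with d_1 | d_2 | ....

rank_ℚ(R)=4; free=4−4=0
SNF(R) diag = [3, 6, 6, 6] → torsion [3, 6, 6, 6]

Answer: M ≅ ℤ/3 ⊕ ℤ/6 ⊕ ℤ/6 ⊕ ℤ/6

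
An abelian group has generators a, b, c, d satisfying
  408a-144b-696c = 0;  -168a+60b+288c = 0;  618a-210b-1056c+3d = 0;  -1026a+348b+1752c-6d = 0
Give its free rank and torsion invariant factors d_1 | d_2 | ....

Answer: M ≅ ℤ/3 ⊕ ℤ/6 ⊕ ℤ/12 ⊕ ℤ/24

Derivation:
rank_ℚ(R)=4; free=4−4=0
SNF(R) diag = [3, 6, 12, 24] → torsion [3, 6, 12, 24]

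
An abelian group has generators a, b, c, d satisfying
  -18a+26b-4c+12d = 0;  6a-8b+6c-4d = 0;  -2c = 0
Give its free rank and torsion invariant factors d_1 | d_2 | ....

rank_ℚ(R)=3; free=4−3=1
SNF(R) diag = [2, 2, 2] → torsion [2, 2, 2]

Answer: M ≅ ℤ^1 ⊕ ℤ/2 ⊕ ℤ/2 ⊕ ℤ/2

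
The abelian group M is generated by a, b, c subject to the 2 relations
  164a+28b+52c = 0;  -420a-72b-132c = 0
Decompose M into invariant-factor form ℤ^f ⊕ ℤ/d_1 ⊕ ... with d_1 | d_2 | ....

Answer: M ≅ ℤ^1 ⊕ ℤ/4 ⊕ ℤ/12

Derivation:
rank_ℚ(R)=2; free=3−2=1
SNF(R) diag = [4, 12] → torsion [4, 12]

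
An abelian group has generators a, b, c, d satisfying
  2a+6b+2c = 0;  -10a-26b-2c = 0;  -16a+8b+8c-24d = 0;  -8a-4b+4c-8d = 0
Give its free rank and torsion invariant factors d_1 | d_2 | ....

Answer: M ≅ ℤ/2 ⊕ ℤ/4 ⊕ ℤ/4 ⊕ ℤ/8

Derivation:
rank_ℚ(R)=4; free=4−4=0
SNF(R) diag = [2, 4, 4, 8] → torsion [2, 4, 4, 8]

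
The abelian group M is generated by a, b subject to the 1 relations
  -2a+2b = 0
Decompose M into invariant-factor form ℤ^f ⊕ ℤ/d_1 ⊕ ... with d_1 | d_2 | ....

rank_ℚ(R)=1; free=2−1=1
SNF(R) diag = [2] → torsion [2]

Answer: M ≅ ℤ^1 ⊕ ℤ/2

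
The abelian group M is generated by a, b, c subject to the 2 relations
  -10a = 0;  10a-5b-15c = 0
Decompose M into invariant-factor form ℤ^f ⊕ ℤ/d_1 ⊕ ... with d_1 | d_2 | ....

rank_ℚ(R)=2; free=3−2=1
SNF(R) diag = [5, 10] → torsion [5, 10]

Answer: M ≅ ℤ^1 ⊕ ℤ/5 ⊕ ℤ/10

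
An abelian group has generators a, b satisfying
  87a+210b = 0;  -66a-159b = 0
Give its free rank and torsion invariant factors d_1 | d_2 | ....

Answer: M ≅ ℤ/3 ⊕ ℤ/9

Derivation:
rank_ℚ(R)=2; free=2−2=0
SNF(R) diag = [3, 9] → torsion [3, 9]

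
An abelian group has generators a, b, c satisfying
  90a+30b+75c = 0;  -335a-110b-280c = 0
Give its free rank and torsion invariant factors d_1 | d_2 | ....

Answer: M ≅ ℤ^1 ⊕ ℤ/5 ⊕ ℤ/15

Derivation:
rank_ℚ(R)=2; free=3−2=1
SNF(R) diag = [5, 15] → torsion [5, 15]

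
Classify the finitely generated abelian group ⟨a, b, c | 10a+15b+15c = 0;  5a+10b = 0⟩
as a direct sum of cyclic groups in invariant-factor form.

Answer: M ≅ ℤ^1 ⊕ ℤ/5 ⊕ ℤ/5

Derivation:
rank_ℚ(R)=2; free=3−2=1
SNF(R) diag = [5, 5] → torsion [5, 5]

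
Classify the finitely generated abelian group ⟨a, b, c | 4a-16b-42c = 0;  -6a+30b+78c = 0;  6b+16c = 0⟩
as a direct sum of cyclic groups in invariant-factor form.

rank_ℚ(R)=3; free=3−3=0
SNF(R) diag = [2, 2, 6] → torsion [2, 2, 6]

Answer: M ≅ ℤ/2 ⊕ ℤ/2 ⊕ ℤ/6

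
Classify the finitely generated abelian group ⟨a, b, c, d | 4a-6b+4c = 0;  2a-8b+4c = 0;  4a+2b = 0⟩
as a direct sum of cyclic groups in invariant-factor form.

Answer: M ≅ ℤ^1 ⊕ ℤ/2 ⊕ ℤ/2 ⊕ ℤ/4

Derivation:
rank_ℚ(R)=3; free=4−3=1
SNF(R) diag = [2, 2, 4] → torsion [2, 2, 4]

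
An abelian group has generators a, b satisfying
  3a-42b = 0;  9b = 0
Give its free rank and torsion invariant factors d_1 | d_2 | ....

Answer: M ≅ ℤ/3 ⊕ ℤ/9

Derivation:
rank_ℚ(R)=2; free=2−2=0
SNF(R) diag = [3, 9] → torsion [3, 9]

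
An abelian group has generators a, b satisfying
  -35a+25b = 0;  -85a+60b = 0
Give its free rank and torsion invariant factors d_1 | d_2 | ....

rank_ℚ(R)=2; free=2−2=0
SNF(R) diag = [5, 5] → torsion [5, 5]

Answer: M ≅ ℤ/5 ⊕ ℤ/5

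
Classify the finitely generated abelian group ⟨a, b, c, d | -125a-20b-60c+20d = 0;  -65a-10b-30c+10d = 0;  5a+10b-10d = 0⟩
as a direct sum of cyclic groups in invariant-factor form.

Answer: M ≅ ℤ^1 ⊕ ℤ/5 ⊕ ℤ/10 ⊕ ℤ/30

Derivation:
rank_ℚ(R)=3; free=4−3=1
SNF(R) diag = [5, 10, 30] → torsion [5, 10, 30]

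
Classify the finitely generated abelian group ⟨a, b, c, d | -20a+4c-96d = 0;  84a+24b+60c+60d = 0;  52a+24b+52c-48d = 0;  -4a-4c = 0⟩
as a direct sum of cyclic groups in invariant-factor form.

rank_ℚ(R)=4; free=4−4=0
SNF(R) diag = [4, 12, 24, 24] → torsion [4, 12, 24, 24]

Answer: M ≅ ℤ/4 ⊕ ℤ/12 ⊕ ℤ/24 ⊕ ℤ/24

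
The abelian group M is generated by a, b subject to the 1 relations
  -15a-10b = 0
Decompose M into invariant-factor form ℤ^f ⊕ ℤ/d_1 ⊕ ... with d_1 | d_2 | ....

rank_ℚ(R)=1; free=2−1=1
SNF(R) diag = [5] → torsion [5]

Answer: M ≅ ℤ^1 ⊕ ℤ/5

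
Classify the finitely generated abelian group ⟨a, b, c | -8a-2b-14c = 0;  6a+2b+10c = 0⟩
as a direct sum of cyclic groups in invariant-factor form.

rank_ℚ(R)=2; free=3−2=1
SNF(R) diag = [2, 2] → torsion [2, 2]

Answer: M ≅ ℤ^1 ⊕ ℤ/2 ⊕ ℤ/2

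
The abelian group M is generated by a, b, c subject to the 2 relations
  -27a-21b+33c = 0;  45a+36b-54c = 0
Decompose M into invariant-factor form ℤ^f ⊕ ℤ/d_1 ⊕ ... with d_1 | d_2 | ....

rank_ℚ(R)=2; free=3−2=1
SNF(R) diag = [3, 9] → torsion [3, 9]

Answer: M ≅ ℤ^1 ⊕ ℤ/3 ⊕ ℤ/9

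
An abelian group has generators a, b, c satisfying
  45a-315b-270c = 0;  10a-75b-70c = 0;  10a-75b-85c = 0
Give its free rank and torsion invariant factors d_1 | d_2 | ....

rank_ℚ(R)=3; free=3−3=0
SNF(R) diag = [5, 15, 45] → torsion [5, 15, 45]

Answer: M ≅ ℤ/5 ⊕ ℤ/15 ⊕ ℤ/45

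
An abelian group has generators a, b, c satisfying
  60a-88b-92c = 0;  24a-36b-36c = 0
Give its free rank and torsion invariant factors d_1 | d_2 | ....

Answer: M ≅ ℤ^1 ⊕ ℤ/4 ⊕ ℤ/12

Derivation:
rank_ℚ(R)=2; free=3−2=1
SNF(R) diag = [4, 12] → torsion [4, 12]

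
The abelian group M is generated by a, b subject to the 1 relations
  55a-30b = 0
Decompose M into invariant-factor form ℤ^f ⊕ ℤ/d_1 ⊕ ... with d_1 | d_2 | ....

Answer: M ≅ ℤ^1 ⊕ ℤ/5

Derivation:
rank_ℚ(R)=1; free=2−1=1
SNF(R) diag = [5] → torsion [5]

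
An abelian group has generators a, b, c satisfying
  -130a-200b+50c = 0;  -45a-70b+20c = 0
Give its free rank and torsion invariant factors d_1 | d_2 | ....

Answer: M ≅ ℤ^1 ⊕ ℤ/5 ⊕ ℤ/10

Derivation:
rank_ℚ(R)=2; free=3−2=1
SNF(R) diag = [5, 10] → torsion [5, 10]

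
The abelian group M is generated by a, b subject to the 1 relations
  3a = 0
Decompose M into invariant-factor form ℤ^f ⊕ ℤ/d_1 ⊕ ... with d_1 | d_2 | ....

Answer: M ≅ ℤ^1 ⊕ ℤ/3

Derivation:
rank_ℚ(R)=1; free=2−1=1
SNF(R) diag = [3] → torsion [3]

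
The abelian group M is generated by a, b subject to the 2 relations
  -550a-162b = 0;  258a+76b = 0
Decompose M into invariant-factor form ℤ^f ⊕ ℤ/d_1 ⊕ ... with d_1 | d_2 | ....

Answer: M ≅ ℤ/2 ⊕ ℤ/2

Derivation:
rank_ℚ(R)=2; free=2−2=0
SNF(R) diag = [2, 2] → torsion [2, 2]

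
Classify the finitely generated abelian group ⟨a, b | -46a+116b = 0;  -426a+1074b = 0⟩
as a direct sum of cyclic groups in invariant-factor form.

rank_ℚ(R)=2; free=2−2=0
SNF(R) diag = [2, 6] → torsion [2, 6]

Answer: M ≅ ℤ/2 ⊕ ℤ/6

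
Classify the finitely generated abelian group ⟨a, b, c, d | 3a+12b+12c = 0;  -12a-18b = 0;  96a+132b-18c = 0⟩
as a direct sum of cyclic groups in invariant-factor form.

Answer: M ≅ ℤ^1 ⊕ ℤ/3 ⊕ ℤ/6 ⊕ ℤ/6

Derivation:
rank_ℚ(R)=3; free=4−3=1
SNF(R) diag = [3, 6, 6] → torsion [3, 6, 6]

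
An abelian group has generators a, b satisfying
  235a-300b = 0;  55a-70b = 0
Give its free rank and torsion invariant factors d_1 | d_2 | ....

rank_ℚ(R)=2; free=2−2=0
SNF(R) diag = [5, 10] → torsion [5, 10]

Answer: M ≅ ℤ/5 ⊕ ℤ/10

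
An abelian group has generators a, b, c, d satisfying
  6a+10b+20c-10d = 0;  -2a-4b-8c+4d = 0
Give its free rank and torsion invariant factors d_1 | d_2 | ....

Answer: M ≅ ℤ^2 ⊕ ℤ/2 ⊕ ℤ/2

Derivation:
rank_ℚ(R)=2; free=4−2=2
SNF(R) diag = [2, 2] → torsion [2, 2]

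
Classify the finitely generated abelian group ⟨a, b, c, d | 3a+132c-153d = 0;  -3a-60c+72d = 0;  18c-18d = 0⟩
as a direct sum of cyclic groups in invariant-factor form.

rank_ℚ(R)=3; free=4−3=1
SNF(R) diag = [3, 9, 18] → torsion [3, 9, 18]

Answer: M ≅ ℤ^1 ⊕ ℤ/3 ⊕ ℤ/9 ⊕ ℤ/18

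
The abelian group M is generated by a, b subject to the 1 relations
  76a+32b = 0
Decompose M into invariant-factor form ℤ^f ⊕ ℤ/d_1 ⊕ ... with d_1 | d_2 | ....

Answer: M ≅ ℤ^1 ⊕ ℤ/4

Derivation:
rank_ℚ(R)=1; free=2−1=1
SNF(R) diag = [4] → torsion [4]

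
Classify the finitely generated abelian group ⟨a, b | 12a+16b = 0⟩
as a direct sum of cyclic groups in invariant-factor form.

Answer: M ≅ ℤ^1 ⊕ ℤ/4

Derivation:
rank_ℚ(R)=1; free=2−1=1
SNF(R) diag = [4] → torsion [4]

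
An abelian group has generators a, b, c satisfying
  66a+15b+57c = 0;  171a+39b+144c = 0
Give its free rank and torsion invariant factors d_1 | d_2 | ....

Answer: M ≅ ℤ^1 ⊕ ℤ/3 ⊕ ℤ/3

Derivation:
rank_ℚ(R)=2; free=3−2=1
SNF(R) diag = [3, 3] → torsion [3, 3]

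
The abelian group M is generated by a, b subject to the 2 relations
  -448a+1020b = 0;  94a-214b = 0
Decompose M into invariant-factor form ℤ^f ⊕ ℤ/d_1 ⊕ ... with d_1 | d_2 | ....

rank_ℚ(R)=2; free=2−2=0
SNF(R) diag = [2, 4] → torsion [2, 4]

Answer: M ≅ ℤ/2 ⊕ ℤ/4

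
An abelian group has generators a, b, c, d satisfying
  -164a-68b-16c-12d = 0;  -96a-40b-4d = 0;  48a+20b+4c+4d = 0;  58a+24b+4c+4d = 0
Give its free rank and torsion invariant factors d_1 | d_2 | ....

Answer: M ≅ ℤ/2 ⊕ ℤ/4 ⊕ ℤ/4 ⊕ ℤ/4

Derivation:
rank_ℚ(R)=4; free=4−4=0
SNF(R) diag = [2, 4, 4, 4] → torsion [2, 4, 4, 4]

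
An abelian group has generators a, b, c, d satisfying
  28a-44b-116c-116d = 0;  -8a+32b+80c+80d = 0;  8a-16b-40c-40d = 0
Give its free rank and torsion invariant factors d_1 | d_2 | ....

Answer: M ≅ ℤ^1 ⊕ ℤ/4 ⊕ ℤ/8 ⊕ ℤ/24

Derivation:
rank_ℚ(R)=3; free=4−3=1
SNF(R) diag = [4, 8, 24] → torsion [4, 8, 24]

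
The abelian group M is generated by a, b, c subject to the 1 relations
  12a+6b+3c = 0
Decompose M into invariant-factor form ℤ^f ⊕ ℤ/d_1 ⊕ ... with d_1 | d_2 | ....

Answer: M ≅ ℤ^2 ⊕ ℤ/3

Derivation:
rank_ℚ(R)=1; free=3−1=2
SNF(R) diag = [3] → torsion [3]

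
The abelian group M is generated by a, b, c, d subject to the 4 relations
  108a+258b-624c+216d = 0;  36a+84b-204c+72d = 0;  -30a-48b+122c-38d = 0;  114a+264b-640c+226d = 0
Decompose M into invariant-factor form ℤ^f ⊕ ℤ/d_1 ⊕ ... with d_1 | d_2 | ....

Answer: M ≅ ℤ/2 ⊕ ℤ/6 ⊕ ℤ/18 ⊕ ℤ/36

Derivation:
rank_ℚ(R)=4; free=4−4=0
SNF(R) diag = [2, 6, 18, 36] → torsion [2, 6, 18, 36]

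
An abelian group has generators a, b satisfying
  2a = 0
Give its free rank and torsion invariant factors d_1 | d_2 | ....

Answer: M ≅ ℤ^1 ⊕ ℤ/2

Derivation:
rank_ℚ(R)=1; free=2−1=1
SNF(R) diag = [2] → torsion [2]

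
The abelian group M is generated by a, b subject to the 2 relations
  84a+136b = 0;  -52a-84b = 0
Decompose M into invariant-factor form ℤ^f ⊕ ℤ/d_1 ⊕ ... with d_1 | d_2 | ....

rank_ℚ(R)=2; free=2−2=0
SNF(R) diag = [4, 4] → torsion [4, 4]

Answer: M ≅ ℤ/4 ⊕ ℤ/4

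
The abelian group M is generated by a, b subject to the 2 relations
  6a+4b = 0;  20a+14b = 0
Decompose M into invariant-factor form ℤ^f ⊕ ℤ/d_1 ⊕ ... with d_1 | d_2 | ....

Answer: M ≅ ℤ/2 ⊕ ℤ/2

Derivation:
rank_ℚ(R)=2; free=2−2=0
SNF(R) diag = [2, 2] → torsion [2, 2]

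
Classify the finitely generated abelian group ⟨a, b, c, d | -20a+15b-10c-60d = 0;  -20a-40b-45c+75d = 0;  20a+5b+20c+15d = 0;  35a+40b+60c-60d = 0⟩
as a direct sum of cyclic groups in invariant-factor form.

Answer: M ≅ ℤ/5 ⊕ ℤ/5 ⊕ ℤ/15 ⊕ ℤ/15

Derivation:
rank_ℚ(R)=4; free=4−4=0
SNF(R) diag = [5, 5, 15, 15] → torsion [5, 5, 15, 15]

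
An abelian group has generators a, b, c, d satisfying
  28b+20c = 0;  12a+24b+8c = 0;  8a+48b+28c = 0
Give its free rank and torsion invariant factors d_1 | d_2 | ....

rank_ℚ(R)=3; free=4−3=1
SNF(R) diag = [4, 4, 4] → torsion [4, 4, 4]

Answer: M ≅ ℤ^1 ⊕ ℤ/4 ⊕ ℤ/4 ⊕ ℤ/4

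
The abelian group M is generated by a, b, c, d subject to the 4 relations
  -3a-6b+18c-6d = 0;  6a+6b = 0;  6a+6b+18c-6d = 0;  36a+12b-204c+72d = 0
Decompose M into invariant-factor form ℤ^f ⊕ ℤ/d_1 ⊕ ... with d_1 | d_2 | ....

rank_ℚ(R)=4; free=4−4=0
SNF(R) diag = [3, 6, 6, 12] → torsion [3, 6, 6, 12]

Answer: M ≅ ℤ/3 ⊕ ℤ/6 ⊕ ℤ/6 ⊕ ℤ/12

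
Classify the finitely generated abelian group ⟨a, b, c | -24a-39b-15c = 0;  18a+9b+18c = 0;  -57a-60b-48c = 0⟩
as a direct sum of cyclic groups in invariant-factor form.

Answer: M ≅ ℤ/3 ⊕ ℤ/9 ⊕ ℤ/27

Derivation:
rank_ℚ(R)=3; free=3−3=0
SNF(R) diag = [3, 9, 27] → torsion [3, 9, 27]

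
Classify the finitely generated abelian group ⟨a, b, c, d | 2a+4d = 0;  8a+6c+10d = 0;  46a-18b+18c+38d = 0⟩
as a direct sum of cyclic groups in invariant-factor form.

Answer: M ≅ ℤ^1 ⊕ ℤ/2 ⊕ ℤ/6 ⊕ ℤ/18

Derivation:
rank_ℚ(R)=3; free=4−3=1
SNF(R) diag = [2, 6, 18] → torsion [2, 6, 18]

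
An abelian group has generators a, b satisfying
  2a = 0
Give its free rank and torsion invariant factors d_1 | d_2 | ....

Answer: M ≅ ℤ^1 ⊕ ℤ/2

Derivation:
rank_ℚ(R)=1; free=2−1=1
SNF(R) diag = [2] → torsion [2]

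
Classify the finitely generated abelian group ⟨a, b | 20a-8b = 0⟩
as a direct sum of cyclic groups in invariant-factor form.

Answer: M ≅ ℤ^1 ⊕ ℤ/4

Derivation:
rank_ℚ(R)=1; free=2−1=1
SNF(R) diag = [4] → torsion [4]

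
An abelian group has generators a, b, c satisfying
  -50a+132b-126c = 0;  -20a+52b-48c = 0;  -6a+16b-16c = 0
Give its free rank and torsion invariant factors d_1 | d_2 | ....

Answer: M ≅ ℤ/2 ⊕ ℤ/2 ⊕ ℤ/4

Derivation:
rank_ℚ(R)=3; free=3−3=0
SNF(R) diag = [2, 2, 4] → torsion [2, 2, 4]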